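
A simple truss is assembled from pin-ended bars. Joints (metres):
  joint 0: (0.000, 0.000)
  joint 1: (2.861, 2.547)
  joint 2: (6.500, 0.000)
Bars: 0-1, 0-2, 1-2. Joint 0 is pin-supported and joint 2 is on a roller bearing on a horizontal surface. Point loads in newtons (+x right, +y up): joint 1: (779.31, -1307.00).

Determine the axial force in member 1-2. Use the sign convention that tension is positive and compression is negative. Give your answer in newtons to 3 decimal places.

-1535.795

N=3 nodes, M=3 members, R=3 reactions → 2N=6, M+R=6
member 0 (0-1): L=3.8305, (cx,cy)=(0.7469,0.6649)
member 1 (0-2): L=6.5000, (cx,cy)=(1.0000,0.0000)
member 2 (1-2): L=4.4418, (cx,cy)=(0.8193,-0.5734)
solve A·x = −loads:
  F[0-1] = -641.1935 N (compression)
  F[0-2] = +1258.2206 N (tension)
  F[1-2] = -1535.7945 N (compression)
  Rx@0 = -779.3100 N
  Ry@0 = +426.3493 N
  Ry@2 = +880.6507 N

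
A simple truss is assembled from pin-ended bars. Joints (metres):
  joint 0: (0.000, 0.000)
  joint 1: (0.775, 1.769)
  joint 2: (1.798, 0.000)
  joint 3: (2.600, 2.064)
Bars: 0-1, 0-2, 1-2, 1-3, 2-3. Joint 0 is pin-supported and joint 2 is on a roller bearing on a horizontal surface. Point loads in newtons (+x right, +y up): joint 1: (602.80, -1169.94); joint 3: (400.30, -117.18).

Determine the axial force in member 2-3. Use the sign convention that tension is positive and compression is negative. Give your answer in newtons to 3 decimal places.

-208.212

N=4 nodes, M=5 members, R=3 reactions → 2N=8, M+R=8
member 0 (0-1): L=1.9313, (cx,cy)=(0.4013,0.9160)
member 1 (0-2): L=1.7980, (cx,cy)=(1.0000,0.0000)
member 2 (1-2): L=2.0435, (cx,cy)=(0.5006,-0.8657)
member 3 (1-3): L=1.8487, (cx,cy)=(0.9872,0.1596)
member 4 (2-3): L=2.2143, (cx,cy)=(0.3622,0.9321)
solve A·x = −loads:
  F[0-1] = +479.5119 N (tension)
  F[0-2] = +810.6812 N (tension)
  F[1-2] = -1770.0190 N (compression)
  F[1-3] = +481.8860 N (tension)
  F[2-3] = -208.2121 N (compression)
  Rx@0 = -1003.1000 N
  Ry@0 = -439.2114 N
  Ry@2 = +1726.3314 N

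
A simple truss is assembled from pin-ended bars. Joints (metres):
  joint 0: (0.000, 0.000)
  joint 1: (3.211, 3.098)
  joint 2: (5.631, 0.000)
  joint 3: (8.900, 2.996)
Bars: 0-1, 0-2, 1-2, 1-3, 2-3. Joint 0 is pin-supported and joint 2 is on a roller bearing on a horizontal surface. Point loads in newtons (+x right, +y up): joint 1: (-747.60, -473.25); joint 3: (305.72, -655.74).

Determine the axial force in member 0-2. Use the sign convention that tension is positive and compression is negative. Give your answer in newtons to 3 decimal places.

N=4 nodes, M=5 members, R=3 reactions → 2N=8, M+R=8
member 0 (0-1): L=4.4619, (cx,cy)=(0.7197,0.6943)
member 1 (0-2): L=5.6310, (cx,cy)=(1.0000,0.0000)
member 2 (1-2): L=3.9312, (cx,cy)=(0.6156,-0.7881)
member 3 (1-3): L=5.6899, (cx,cy)=(0.9998,-0.0179)
member 4 (2-3): L=4.4342, (cx,cy)=(0.7372,0.6757)
solve A·x = −loads:
  F[0-1] = -102.7626 N (compression)
  F[0-2] = -367.9263 N (compression)
  F[1-2] = -532.7711 N (compression)
  F[1-3] = +1001.7783 N (tension)
  F[2-3] = -943.9483 N (compression)
  Rx@0 = +441.8800 N
  Ry@0 = +71.3512 N
  Ry@2 = +1057.6388 N

-367.926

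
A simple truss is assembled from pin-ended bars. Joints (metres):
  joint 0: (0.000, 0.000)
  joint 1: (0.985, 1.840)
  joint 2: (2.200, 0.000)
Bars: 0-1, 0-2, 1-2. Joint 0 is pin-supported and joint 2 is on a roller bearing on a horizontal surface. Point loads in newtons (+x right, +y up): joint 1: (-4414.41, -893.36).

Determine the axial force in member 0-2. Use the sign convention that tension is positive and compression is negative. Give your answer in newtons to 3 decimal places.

N=3 nodes, M=3 members, R=3 reactions → 2N=6, M+R=6
member 0 (0-1): L=2.0871, (cx,cy)=(0.4720,0.8816)
member 1 (0-2): L=2.2000, (cx,cy)=(1.0000,0.0000)
member 2 (1-2): L=2.2050, (cx,cy)=(0.5510,-0.8345)
solve A·x = −loads:
  F[0-1] = -4747.4184 N (compression)
  F[0-2] = -2173.8399 N (compression)
  F[1-2] = +3945.0358 N (tension)
  Rx@0 = +4414.4100 N
  Ry@0 = +4185.4304 N
  Ry@2 = -3292.0704 N

-2173.840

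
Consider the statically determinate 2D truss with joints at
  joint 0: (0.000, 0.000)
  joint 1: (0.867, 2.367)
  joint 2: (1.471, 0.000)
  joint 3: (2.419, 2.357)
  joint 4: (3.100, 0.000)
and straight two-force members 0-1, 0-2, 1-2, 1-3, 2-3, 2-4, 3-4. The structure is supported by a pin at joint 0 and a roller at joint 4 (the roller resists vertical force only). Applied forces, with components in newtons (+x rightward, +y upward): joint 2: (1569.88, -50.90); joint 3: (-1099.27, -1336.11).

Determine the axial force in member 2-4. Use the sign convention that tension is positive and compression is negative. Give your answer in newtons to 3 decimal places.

66.728

N=5 nodes, M=7 members, R=3 reactions → 2N=10, M+R=10
member 0 (0-1): L=2.5208, (cx,cy)=(0.3439,0.9390)
member 1 (0-2): L=1.4710, (cx,cy)=(1.0000,0.0000)
member 2 (1-2): L=2.4428, (cx,cy)=(0.2473,-0.9690)
member 3 (1-3): L=1.5520, (cx,cy)=(1.0000,-0.0064)
member 4 (2-3): L=2.5405, (cx,cy)=(0.3732,0.9278)
member 5 (2-4): L=1.6290, (cx,cy)=(1.0000,0.0000)
member 6 (3-4): L=2.4534, (cx,cy)=(0.2776,-0.9607)
solve A·x = −loads:
  F[0-1] = -1231.1719 N (compression)
  F[0-2] = +894.0591 N (tension)
  F[1-2] = +1197.8901 N (tension)
  F[1-3] = -719.6453 N (compression)
  F[2-3] = -1196.1993 N (compression)
  F[2-4] = +66.7276 N (tension)
  F[3-4] = -240.3964 N (compression)
  Rx@0 = -470.6100 N
  Ry@0 = +1156.0601 N
  Ry@4 = +230.9499 N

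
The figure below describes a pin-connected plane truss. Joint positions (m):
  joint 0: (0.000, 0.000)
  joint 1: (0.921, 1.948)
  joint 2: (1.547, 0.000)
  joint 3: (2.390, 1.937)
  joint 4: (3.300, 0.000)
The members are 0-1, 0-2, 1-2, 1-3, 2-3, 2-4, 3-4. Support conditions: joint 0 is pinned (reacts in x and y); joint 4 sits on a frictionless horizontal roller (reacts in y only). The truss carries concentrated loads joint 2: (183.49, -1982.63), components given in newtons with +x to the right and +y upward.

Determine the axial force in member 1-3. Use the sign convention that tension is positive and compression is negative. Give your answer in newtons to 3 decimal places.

-838.435

N=5 nodes, M=7 members, R=3 reactions → 2N=10, M+R=10
member 0 (0-1): L=2.1547, (cx,cy)=(0.4274,0.9040)
member 1 (0-2): L=1.5470, (cx,cy)=(1.0000,0.0000)
member 2 (1-2): L=2.0461, (cx,cy)=(0.3059,-0.9520)
member 3 (1-3): L=1.4690, (cx,cy)=(1.0000,-0.0075)
member 4 (2-3): L=2.1125, (cx,cy)=(0.3991,0.9169)
member 5 (2-4): L=1.7530, (cx,cy)=(1.0000,0.0000)
member 6 (3-4): L=2.1401, (cx,cy)=(0.4252,-0.9051)
solve A·x = −loads:
  F[0-1] = -1164.9773 N (compression)
  F[0-2] = +681.4338 N (tension)
  F[1-2] = +1112.8369 N (tension)
  F[1-3] = -838.4352 N (compression)
  F[2-3] = +1006.7920 N (tension)
  F[2-4] = +436.6463 N (tension)
  F[3-4] = -1026.8912 N (compression)
  Rx@0 = -183.4900 N
  Ry@0 = +1053.1971 N
  Ry@4 = +929.4329 N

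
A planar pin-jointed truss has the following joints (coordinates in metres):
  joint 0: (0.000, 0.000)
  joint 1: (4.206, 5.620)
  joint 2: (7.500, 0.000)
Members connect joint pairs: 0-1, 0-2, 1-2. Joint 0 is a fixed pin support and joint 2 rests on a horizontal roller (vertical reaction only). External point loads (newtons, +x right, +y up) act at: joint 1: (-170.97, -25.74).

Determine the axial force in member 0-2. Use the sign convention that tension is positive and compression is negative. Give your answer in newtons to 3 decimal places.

N=3 nodes, M=3 members, R=3 reactions → 2N=6, M+R=6
member 0 (0-1): L=7.0196, (cx,cy)=(0.5992,0.8006)
member 1 (0-2): L=7.5000, (cx,cy)=(1.0000,0.0000)
member 2 (1-2): L=6.5142, (cx,cy)=(0.5057,-0.8627)
solve A·x = −loads:
  F[0-1] = -174.1393 N (compression)
  F[0-2] = -66.6294 N (compression)
  F[1-2] = +131.7660 N (tension)
  Rx@0 = +170.9700 N
  Ry@0 = +139.4185 N
  Ry@2 = -113.6785 N

-66.629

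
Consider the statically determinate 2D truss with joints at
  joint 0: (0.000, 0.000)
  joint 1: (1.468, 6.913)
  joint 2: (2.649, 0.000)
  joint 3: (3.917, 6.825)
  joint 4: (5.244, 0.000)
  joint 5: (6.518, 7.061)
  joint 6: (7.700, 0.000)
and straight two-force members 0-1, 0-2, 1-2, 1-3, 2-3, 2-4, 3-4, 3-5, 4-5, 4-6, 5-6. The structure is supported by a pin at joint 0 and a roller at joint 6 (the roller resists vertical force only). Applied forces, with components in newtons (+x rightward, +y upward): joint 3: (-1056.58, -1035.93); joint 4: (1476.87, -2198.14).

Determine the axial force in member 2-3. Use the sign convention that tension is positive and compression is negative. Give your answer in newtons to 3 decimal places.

-2213.567

N=7 nodes, M=11 members, R=3 reactions → 2N=14, M+R=14
member 0 (0-1): L=7.0671, (cx,cy)=(0.2077,0.9782)
member 1 (0-2): L=2.6490, (cx,cy)=(1.0000,0.0000)
member 2 (1-2): L=7.0132, (cx,cy)=(0.1684,-0.9857)
member 3 (1-3): L=2.4506, (cx,cy)=(0.9994,-0.0359)
member 4 (2-3): L=6.9418, (cx,cy)=(0.1827,0.9832)
member 5 (2-4): L=2.5950, (cx,cy)=(1.0000,0.0000)
member 6 (3-4): L=6.9528, (cx,cy)=(0.1909,-0.9816)
member 7 (3-5): L=2.6117, (cx,cy)=(0.9959,0.0904)
member 8 (4-5): L=7.1750, (cx,cy)=(0.1776,0.9841)
member 9 (4-6): L=2.4560, (cx,cy)=(1.0000,0.0000)
member 10 (5-6): L=7.1592, (cx,cy)=(0.1651,-0.9863)
solve A·x = −loads:
  F[0-1] = -2194.4516 N (compression)
  F[0-2] = +876.1252 N (tension)
  F[1-2] = +2207.8557 N (tension)
  F[1-3] = -828.1674 N (compression)
  F[2-3] = -2213.5670 N (compression)
  F[2-4] = +1652.2575 N (tension)
  F[3-4] = +1095.9096 N (tension)
  F[3-5] = -386.1304 N (compression)
  F[4-5] = +1140.4985 N (tension)
  F[4-6] = +182.0430 N (tension)
  F[5-6] = -1102.6154 N (compression)
  Rx@0 = -420.2900 N
  Ry@0 = +2146.5862 N
  Ry@6 = +1087.4838 N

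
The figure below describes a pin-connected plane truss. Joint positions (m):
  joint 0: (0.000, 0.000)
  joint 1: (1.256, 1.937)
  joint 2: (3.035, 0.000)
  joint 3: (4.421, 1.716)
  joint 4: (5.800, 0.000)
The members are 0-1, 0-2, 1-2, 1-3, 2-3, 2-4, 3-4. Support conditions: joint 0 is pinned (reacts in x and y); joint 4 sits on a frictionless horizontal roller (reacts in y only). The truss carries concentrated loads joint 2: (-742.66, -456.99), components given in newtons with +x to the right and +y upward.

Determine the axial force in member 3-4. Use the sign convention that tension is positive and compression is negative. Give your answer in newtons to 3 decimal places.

N=5 nodes, M=7 members, R=3 reactions → 2N=10, M+R=10
member 0 (0-1): L=2.3086, (cx,cy)=(0.5441,0.8390)
member 1 (0-2): L=3.0350, (cx,cy)=(1.0000,0.0000)
member 2 (1-2): L=2.6300, (cx,cy)=(0.6764,-0.7365)
member 3 (1-3): L=3.1727, (cx,cy)=(0.9976,-0.0697)
member 4 (2-3): L=2.2058, (cx,cy)=(0.6283,0.7779)
member 5 (2-4): L=2.7650, (cx,cy)=(1.0000,0.0000)
member 6 (3-4): L=2.2014, (cx,cy)=(0.6264,-0.7795)
solve A·x = −loads:
  F[0-1] = -259.6496 N (compression)
  F[0-2] = -601.3952 N (compression)
  F[1-2] = +330.3797 N (tension)
  F[1-3] = -365.6317 N (compression)
  F[2-3] = +274.6521 N (tension)
  F[2-4] = +192.1695 N (tension)
  F[3-4] = -306.7786 N (compression)
  Rx@0 = +742.6600 N
  Ry@0 = +217.8582 N
  Ry@4 = +239.1318 N

-306.779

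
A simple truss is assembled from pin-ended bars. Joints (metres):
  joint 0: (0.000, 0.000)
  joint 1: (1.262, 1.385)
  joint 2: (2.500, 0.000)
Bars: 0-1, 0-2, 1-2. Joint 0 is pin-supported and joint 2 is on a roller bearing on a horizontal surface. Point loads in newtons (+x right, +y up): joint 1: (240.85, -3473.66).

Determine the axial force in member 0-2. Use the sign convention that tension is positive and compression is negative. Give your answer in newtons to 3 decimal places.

1686.661

N=3 nodes, M=3 members, R=3 reactions → 2N=6, M+R=6
member 0 (0-1): L=1.8737, (cx,cy)=(0.6735,0.7392)
member 1 (0-2): L=2.5000, (cx,cy)=(1.0000,0.0000)
member 2 (1-2): L=1.8577, (cx,cy)=(0.6664,-0.7456)
solve A·x = −loads:
  F[0-1] = -2146.6407 N (compression)
  F[0-2] = +1686.6606 N (tension)
  F[1-2] = -2530.8784 N (compression)
  Rx@0 = -240.8500 N
  Ry@0 = +1586.7255 N
  Ry@2 = +1886.9345 N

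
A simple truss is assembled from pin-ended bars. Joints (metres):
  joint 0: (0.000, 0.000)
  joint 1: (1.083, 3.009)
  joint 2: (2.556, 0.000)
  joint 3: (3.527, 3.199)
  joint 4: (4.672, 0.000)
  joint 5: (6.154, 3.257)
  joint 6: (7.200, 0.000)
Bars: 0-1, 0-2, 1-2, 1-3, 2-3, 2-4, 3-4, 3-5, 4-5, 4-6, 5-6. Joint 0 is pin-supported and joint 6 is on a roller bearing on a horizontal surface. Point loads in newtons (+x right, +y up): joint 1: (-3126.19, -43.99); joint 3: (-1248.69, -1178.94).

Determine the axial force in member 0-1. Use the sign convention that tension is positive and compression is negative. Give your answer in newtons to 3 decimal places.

N=7 nodes, M=11 members, R=3 reactions → 2N=14, M+R=14
member 0 (0-1): L=3.1980, (cx,cy)=(0.3387,0.9409)
member 1 (0-2): L=2.5560, (cx,cy)=(1.0000,0.0000)
member 2 (1-2): L=3.3502, (cx,cy)=(0.4397,-0.8982)
member 3 (1-3): L=2.4514, (cx,cy)=(0.9970,0.0775)
member 4 (2-3): L=3.3431, (cx,cy)=(0.2904,0.9569)
member 5 (2-4): L=2.1160, (cx,cy)=(1.0000,0.0000)
member 6 (3-4): L=3.3977, (cx,cy)=(0.3370,-0.9415)
member 7 (3-5): L=2.6276, (cx,cy)=(0.9998,0.0221)
member 8 (4-5): L=3.5783, (cx,cy)=(0.4142,0.9102)
member 9 (4-6): L=2.5280, (cx,cy)=(1.0000,0.0000)
member 10 (5-6): L=3.4208, (cx,cy)=(0.3058,-0.9521)
solve A·x = −loads:
  F[0-1] = -2657.0869 N (compression)
  F[0-2] = -3475.0495 N (compression)
  F[1-2] = +2819.9802 N (tension)
  F[1-3] = +989.4589 N (tension)
  F[2-3] = -2646.8884 N (compression)
  F[2-4] = -1466.3906 N (compression)
  F[3-4] = +1379.9782 N (tension)
  F[3-5] = +1001.5973 N (tension)
  F[4-5] = -1427.4403 N (compression)
  F[4-6] = -410.1634 N (compression)
  F[5-6] = +1341.4001 N (tension)
  Rx@0 = +4374.8800 N
  Ry@0 = +2500.0831 N
  Ry@6 = -1277.1531 N

-2657.087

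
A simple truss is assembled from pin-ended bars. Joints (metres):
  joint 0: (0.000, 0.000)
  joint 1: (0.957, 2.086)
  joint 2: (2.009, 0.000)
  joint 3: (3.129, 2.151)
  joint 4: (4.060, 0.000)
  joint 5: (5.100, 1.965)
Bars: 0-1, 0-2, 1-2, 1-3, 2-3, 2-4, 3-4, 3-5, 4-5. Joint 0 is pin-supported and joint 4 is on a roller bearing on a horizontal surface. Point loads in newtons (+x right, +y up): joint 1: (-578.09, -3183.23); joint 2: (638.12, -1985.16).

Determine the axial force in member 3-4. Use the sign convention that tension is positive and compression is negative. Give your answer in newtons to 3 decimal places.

-1564.328

N=6 nodes, M=9 members, R=3 reactions → 2N=12, M+R=12
member 0 (0-1): L=2.2950, (cx,cy)=(0.4170,0.9089)
member 1 (0-2): L=2.0090, (cx,cy)=(1.0000,0.0000)
member 2 (1-2): L=2.3363, (cx,cy)=(0.4503,-0.8929)
member 3 (1-3): L=2.1730, (cx,cy)=(0.9996,0.0299)
member 4 (2-3): L=2.4251, (cx,cy)=(0.4618,0.8870)
member 5 (2-4): L=2.0510, (cx,cy)=(1.0000,0.0000)
member 6 (3-4): L=2.3438, (cx,cy)=(0.3972,-0.9177)
member 7 (3-5): L=1.9798, (cx,cy)=(0.9956,-0.0940)
member 8 (4-5): L=2.2232, (cx,cy)=(0.4678,0.8838)
solve A·x = −loads:
  F[0-1] = -4106.8419 N (compression)
  F[0-2] = +1772.5205 N (tension)
  F[1-2] = +568.8550 N (tension)
  F[1-3] = -1391.1743 N (compression)
  F[2-3] = +1665.4965 N (tension)
  F[2-4] = +621.3705 N (tension)
  F[3-4] = -1564.3284 N (compression)
  F[3-5] = +0.0000 N (tension)
  F[4-5] = -0.0000 N (compression)
  Rx@0 = -60.0300 N
  Ry@0 = +3732.7639 N
  Ry@4 = +1435.6261 N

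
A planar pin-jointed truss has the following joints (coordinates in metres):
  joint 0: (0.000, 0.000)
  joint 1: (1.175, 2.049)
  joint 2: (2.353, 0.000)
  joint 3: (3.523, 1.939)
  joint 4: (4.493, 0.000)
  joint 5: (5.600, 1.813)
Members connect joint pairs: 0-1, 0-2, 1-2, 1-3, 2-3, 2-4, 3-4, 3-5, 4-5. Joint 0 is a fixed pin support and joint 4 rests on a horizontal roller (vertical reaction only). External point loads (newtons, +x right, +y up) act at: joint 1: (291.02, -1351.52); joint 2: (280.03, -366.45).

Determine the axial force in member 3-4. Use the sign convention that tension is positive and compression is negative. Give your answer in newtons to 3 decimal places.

-758.190

N=6 nodes, M=9 members, R=3 reactions → 2N=12, M+R=12
member 0 (0-1): L=2.3620, (cx,cy)=(0.4975,0.8675)
member 1 (0-2): L=2.3530, (cx,cy)=(1.0000,0.0000)
member 2 (1-2): L=2.3635, (cx,cy)=(0.4984,-0.8669)
member 3 (1-3): L=2.3506, (cx,cy)=(0.9989,-0.0468)
member 4 (2-3): L=2.2646, (cx,cy)=(0.5166,0.8562)
member 5 (2-4): L=2.1400, (cx,cy)=(1.0000,0.0000)
member 6 (3-4): L=2.1681, (cx,cy)=(0.4474,-0.8943)
member 7 (3-5): L=2.0808, (cx,cy)=(0.9982,-0.0606)
member 8 (4-5): L=2.1242, (cx,cy)=(0.5211,0.8535)
solve A·x = −loads:
  F[0-1] = -1198.7443 N (compression)
  F[0-2] = +1167.3780 N (tension)
  F[1-2] = -320.1260 N (compression)
  F[1-3] = -728.5905 N (compression)
  F[2-3] = +752.1328 N (tension)
  F[2-4] = +339.2126 N (tension)
  F[3-4] = -758.1896 N (compression)
  F[3-5] = -0.0000 N (compression)
  F[4-5] = +0.0000 N (tension)
  Rx@0 = -571.0500 N
  Ry@0 = +1039.8946 N
  Ry@4 = +678.0754 N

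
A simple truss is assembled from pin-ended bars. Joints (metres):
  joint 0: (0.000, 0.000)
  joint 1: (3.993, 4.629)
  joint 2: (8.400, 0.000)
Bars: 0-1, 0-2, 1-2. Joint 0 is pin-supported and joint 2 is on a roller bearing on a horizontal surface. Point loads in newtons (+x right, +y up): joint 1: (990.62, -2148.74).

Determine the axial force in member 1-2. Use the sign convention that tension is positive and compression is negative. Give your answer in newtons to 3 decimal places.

-2164.029

N=3 nodes, M=3 members, R=3 reactions → 2N=6, M+R=6
member 0 (0-1): L=6.1132, (cx,cy)=(0.6532,0.7572)
member 1 (0-2): L=8.4000, (cx,cy)=(1.0000,0.0000)
member 2 (1-2): L=6.3913, (cx,cy)=(0.6895,-0.7243)
solve A·x = −loads:
  F[0-1] = -767.8444 N (compression)
  F[0-2] = +1492.1549 N (tension)
  F[1-2] = -2164.0292 N (compression)
  Rx@0 = -990.6200 N
  Ry@0 = +581.4187 N
  Ry@2 = +1567.3213 N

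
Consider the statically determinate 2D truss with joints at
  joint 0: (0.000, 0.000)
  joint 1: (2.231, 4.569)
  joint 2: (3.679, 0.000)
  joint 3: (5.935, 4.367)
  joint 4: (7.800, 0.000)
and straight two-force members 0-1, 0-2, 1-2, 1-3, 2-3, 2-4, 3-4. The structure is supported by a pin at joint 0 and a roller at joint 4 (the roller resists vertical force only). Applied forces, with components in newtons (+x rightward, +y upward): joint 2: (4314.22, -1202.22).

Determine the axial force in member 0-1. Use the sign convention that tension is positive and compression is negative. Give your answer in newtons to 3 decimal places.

-706.850

N=5 nodes, M=7 members, R=3 reactions → 2N=10, M+R=10
member 0 (0-1): L=5.0846, (cx,cy)=(0.4388,0.8986)
member 1 (0-2): L=3.6790, (cx,cy)=(1.0000,0.0000)
member 2 (1-2): L=4.7930, (cx,cy)=(0.3021,-0.9533)
member 3 (1-3): L=3.7095, (cx,cy)=(0.9985,-0.0545)
member 4 (2-3): L=4.9153, (cx,cy)=(0.4590,0.8884)
member 5 (2-4): L=4.1210, (cx,cy)=(1.0000,0.0000)
member 6 (3-4): L=4.7486, (cx,cy)=(0.3927,-0.9196)
solve A·x = −loads:
  F[0-1] = -706.8501 N (compression)
  F[0-2] = +4624.3690 N (tension)
  F[1-2] = +696.0812 N (tension)
  F[1-3] = -521.2153 N (compression)
  F[2-3] = +606.2973 N (tension)
  F[2-4] = +242.1669 N (tension)
  F[3-4] = -616.5932 N (compression)
  Rx@0 = -4314.2200 N
  Ry@0 = +635.1729 N
  Ry@4 = +567.0471 N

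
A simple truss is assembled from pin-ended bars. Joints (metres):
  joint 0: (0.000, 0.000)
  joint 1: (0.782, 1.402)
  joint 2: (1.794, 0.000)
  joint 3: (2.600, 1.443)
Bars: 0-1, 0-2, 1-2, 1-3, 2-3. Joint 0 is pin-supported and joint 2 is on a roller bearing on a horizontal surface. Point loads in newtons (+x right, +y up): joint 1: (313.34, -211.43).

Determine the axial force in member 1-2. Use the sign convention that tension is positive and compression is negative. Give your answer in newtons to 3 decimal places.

-415.666

N=4 nodes, M=5 members, R=3 reactions → 2N=8, M+R=8
member 0 (0-1): L=1.6053, (cx,cy)=(0.4871,0.8733)
member 1 (0-2): L=1.7940, (cx,cy)=(1.0000,0.0000)
member 2 (1-2): L=1.7291, (cx,cy)=(0.5853,-0.8108)
member 3 (1-3): L=1.8185, (cx,cy)=(0.9997,0.0225)
member 4 (2-3): L=1.6528, (cx,cy)=(0.4876,0.8730)
solve A·x = −loads:
  F[0-1] = +143.8226 N (tension)
  F[0-2] = +243.2807 N (tension)
  F[1-2] = -415.6659 N (compression)
  F[1-3] = +0.0000 N (tension)
  F[2-3] = -0.0000 N (compression)
  Rx@0 = -313.3400 N
  Ry@0 = -125.6051 N
  Ry@2 = +337.0351 N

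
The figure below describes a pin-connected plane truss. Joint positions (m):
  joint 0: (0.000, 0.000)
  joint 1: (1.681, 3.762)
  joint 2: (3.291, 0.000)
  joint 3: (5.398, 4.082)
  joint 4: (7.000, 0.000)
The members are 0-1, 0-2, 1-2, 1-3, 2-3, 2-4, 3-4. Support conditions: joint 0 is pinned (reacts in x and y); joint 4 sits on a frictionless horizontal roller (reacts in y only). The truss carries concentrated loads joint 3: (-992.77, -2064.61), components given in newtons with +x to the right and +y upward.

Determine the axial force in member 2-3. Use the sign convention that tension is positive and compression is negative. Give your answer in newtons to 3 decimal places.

-1097.287

N=5 nodes, M=7 members, R=3 reactions → 2N=10, M+R=10
member 0 (0-1): L=4.1205, (cx,cy)=(0.4080,0.9130)
member 1 (0-2): L=3.2910, (cx,cy)=(1.0000,0.0000)
member 2 (1-2): L=4.0920, (cx,cy)=(0.3934,-0.9193)
member 3 (1-3): L=3.7307, (cx,cy)=(0.9963,0.0858)
member 4 (2-3): L=4.5937, (cx,cy)=(0.4587,0.8886)
member 5 (2-4): L=3.7090, (cx,cy)=(1.0000,0.0000)
member 6 (3-4): L=4.3851, (cx,cy)=(0.3653,-0.9309)
solve A·x = −loads:
  F[0-1] = -1151.6194 N (compression)
  F[0-2] = -522.9535 N (compression)
  F[1-2] = +1060.5958 N (tension)
  F[1-3] = -890.3865 N (compression)
  F[2-3] = -1097.2865 N (compression)
  F[2-4] = +397.6282 N (tension)
  F[3-4] = -1088.4149 N (compression)
  Rx@0 = +992.7700 N
  Ry@0 = +1051.4275 N
  Ry@4 = +1013.1825 N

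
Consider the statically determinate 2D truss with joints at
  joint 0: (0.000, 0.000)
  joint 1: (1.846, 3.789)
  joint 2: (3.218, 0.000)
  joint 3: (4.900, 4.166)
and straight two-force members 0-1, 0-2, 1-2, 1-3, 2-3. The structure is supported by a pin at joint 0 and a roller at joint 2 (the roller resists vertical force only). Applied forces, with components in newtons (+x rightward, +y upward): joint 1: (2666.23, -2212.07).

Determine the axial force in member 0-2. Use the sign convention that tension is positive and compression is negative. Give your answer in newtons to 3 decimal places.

N=4 nodes, M=5 members, R=3 reactions → 2N=8, M+R=8
member 0 (0-1): L=4.2148, (cx,cy)=(0.4380,0.8990)
member 1 (0-2): L=3.2180, (cx,cy)=(1.0000,0.0000)
member 2 (1-2): L=4.0298, (cx,cy)=(0.3405,-0.9403)
member 3 (1-3): L=3.0772, (cx,cy)=(0.9925,0.1225)
member 4 (2-3): L=4.4927, (cx,cy)=(0.3744,0.9273)
solve A·x = −loads:
  F[0-1] = +2442.9884 N (tension)
  F[0-2] = +1596.2397 N (tension)
  F[1-2] = -4688.3754 N (compression)
  F[1-3] = +0.0000 N (tension)
  F[2-3] = +0.0000 N (tension)
  Rx@0 = -2666.2300 N
  Ry@0 = -2196.2043 N
  Ry@2 = +4408.2743 N

1596.240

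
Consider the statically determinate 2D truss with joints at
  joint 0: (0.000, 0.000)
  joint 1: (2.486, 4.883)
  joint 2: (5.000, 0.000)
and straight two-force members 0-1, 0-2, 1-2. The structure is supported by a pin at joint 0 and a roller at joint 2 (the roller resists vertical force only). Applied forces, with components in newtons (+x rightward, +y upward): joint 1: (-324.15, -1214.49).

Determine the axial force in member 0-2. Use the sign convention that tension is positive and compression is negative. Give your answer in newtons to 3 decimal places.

N=3 nodes, M=3 members, R=3 reactions → 2N=6, M+R=6
member 0 (0-1): L=5.4794, (cx,cy)=(0.4537,0.8912)
member 1 (0-2): L=5.0000, (cx,cy)=(1.0000,0.0000)
member 2 (1-2): L=5.4922, (cx,cy)=(0.4577,-0.8891)
solve A·x = −loads:
  F[0-1] = -1040.4592 N (compression)
  F[0-2] = +147.9051 N (tension)
  F[1-2] = -323.1183 N (compression)
  Rx@0 = +324.1500 N
  Ry@0 = +927.2105 N
  Ry@2 = +287.2795 N

147.905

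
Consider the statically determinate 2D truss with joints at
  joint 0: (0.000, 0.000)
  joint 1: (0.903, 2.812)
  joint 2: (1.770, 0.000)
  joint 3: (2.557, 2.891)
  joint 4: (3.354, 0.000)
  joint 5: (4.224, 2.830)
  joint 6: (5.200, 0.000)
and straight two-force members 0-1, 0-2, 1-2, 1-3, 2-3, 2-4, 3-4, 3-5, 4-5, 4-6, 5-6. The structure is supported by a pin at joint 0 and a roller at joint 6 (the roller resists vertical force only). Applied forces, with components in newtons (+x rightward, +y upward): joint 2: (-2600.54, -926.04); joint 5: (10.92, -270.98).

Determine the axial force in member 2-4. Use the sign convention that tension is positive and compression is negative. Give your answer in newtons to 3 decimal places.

338.818

N=7 nodes, M=11 members, R=3 reactions → 2N=14, M+R=14
member 0 (0-1): L=2.9534, (cx,cy)=(0.3057,0.9521)
member 1 (0-2): L=1.7700, (cx,cy)=(1.0000,0.0000)
member 2 (1-2): L=2.9426, (cx,cy)=(0.2946,-0.9556)
member 3 (1-3): L=1.6559, (cx,cy)=(0.9989,0.0477)
member 4 (2-3): L=2.9962, (cx,cy)=(0.2627,0.9649)
member 5 (2-4): L=1.5840, (cx,cy)=(1.0000,0.0000)
member 6 (3-4): L=2.9988, (cx,cy)=(0.2658,-0.9640)
member 7 (3-5): L=1.6681, (cx,cy)=(0.9993,-0.0366)
member 8 (4-5): L=2.9607, (cx,cy)=(0.2938,0.9559)
member 9 (4-6): L=1.8460, (cx,cy)=(1.0000,0.0000)
member 10 (5-6): L=2.9936, (cx,cy)=(0.3260,-0.9454)
solve A·x = −loads:
  F[0-1] = -688.7292 N (compression)
  F[0-2] = -2379.0437 N (compression)
  F[1-2] = +665.8781 N (tension)
  F[1-3] = -407.2310 N (compression)
  F[2-3] = +300.2635 N (tension)
  F[2-4] = +338.8184 N (tension)
  F[3-4] = -270.6592 N (compression)
  F[3-5] = -256.1370 N (compression)
  F[4-5] = +272.9768 N (tension)
  F[4-6] = +186.6719 N (tension)
  F[5-6] = -572.5571 N (compression)
  Rx@0 = +2589.6200 N
  Ry@0 = +655.7481 N
  Ry@6 = +541.2719 N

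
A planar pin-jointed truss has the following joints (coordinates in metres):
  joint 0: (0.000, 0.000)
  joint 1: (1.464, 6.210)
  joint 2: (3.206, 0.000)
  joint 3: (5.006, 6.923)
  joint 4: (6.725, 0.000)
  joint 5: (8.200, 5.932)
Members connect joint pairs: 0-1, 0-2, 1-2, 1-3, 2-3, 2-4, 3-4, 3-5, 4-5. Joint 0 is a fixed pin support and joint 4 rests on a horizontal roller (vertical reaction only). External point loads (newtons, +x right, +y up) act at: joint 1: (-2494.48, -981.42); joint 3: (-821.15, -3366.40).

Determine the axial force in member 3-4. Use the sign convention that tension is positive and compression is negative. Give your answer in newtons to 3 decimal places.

442.260

N=6 nodes, M=9 members, R=3 reactions → 2N=12, M+R=12
member 0 (0-1): L=6.3802, (cx,cy)=(0.2295,0.9733)
member 1 (0-2): L=3.2060, (cx,cy)=(1.0000,0.0000)
member 2 (1-2): L=6.4497, (cx,cy)=(0.2701,-0.9628)
member 3 (1-3): L=3.6131, (cx,cy)=(0.9803,0.1973)
member 4 (2-3): L=7.1532, (cx,cy)=(0.2516,0.9678)
member 5 (2-4): L=3.5190, (cx,cy)=(1.0000,0.0000)
member 6 (3-4): L=7.1332, (cx,cy)=(0.2410,-0.9705)
member 7 (3-5): L=3.3442, (cx,cy)=(0.9551,-0.2963)
member 8 (4-5): L=6.1126, (cx,cy)=(0.2413,0.9704)
solve A·x = −loads:
  F[0-1] = -4907.9992 N (compression)
  F[0-2] = -2189.4472 N (compression)
  F[1-2] = +4002.2091 N (tension)
  F[1-3] = +293.1045 N (tension)
  F[2-3] = -3981.5875 N (compression)
  F[2-4] = -106.5780 N (compression)
  F[3-4] = +442.2599 N (tension)
  F[3-5] = -0.0000 N (compression)
  F[4-5] = +0.0000 N (tension)
  Rx@0 = +3315.6300 N
  Ry@0 = +4777.0460 N
  Ry@4 = -429.2260 N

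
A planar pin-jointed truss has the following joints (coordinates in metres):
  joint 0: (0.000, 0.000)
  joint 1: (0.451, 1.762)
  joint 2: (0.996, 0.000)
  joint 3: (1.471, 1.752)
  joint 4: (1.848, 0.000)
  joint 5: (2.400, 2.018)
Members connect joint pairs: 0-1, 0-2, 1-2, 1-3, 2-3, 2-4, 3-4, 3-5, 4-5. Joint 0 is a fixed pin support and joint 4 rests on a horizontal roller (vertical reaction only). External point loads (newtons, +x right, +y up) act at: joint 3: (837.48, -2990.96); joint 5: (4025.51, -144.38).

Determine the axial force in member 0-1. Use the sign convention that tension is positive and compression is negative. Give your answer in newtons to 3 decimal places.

4771.782

N=6 nodes, M=9 members, R=3 reactions → 2N=12, M+R=12
member 0 (0-1): L=1.8188, (cx,cy)=(0.2480,0.9688)
member 1 (0-2): L=0.9960, (cx,cy)=(1.0000,0.0000)
member 2 (1-2): L=1.8444, (cx,cy)=(0.2955,-0.9553)
member 3 (1-3): L=1.0200, (cx,cy)=(1.0000,-0.0098)
member 4 (2-3): L=1.8152, (cx,cy)=(0.2617,0.9652)
member 5 (2-4): L=0.8520, (cx,cy)=(1.0000,0.0000)
member 6 (3-4): L=1.7921, (cx,cy)=(0.2104,-0.9776)
member 7 (3-5): L=0.9663, (cx,cy)=(0.9614,0.2753)
member 8 (4-5): L=2.0921, (cx,cy)=(0.2638,0.9646)
solve A·x = −loads:
  F[0-1] = +4771.7822 N (tension)
  F[0-2] = +3679.7538 N (tension)
  F[1-2] = -4865.7339 N (compression)
  F[1-3] = +2621.1633 N (tension)
  F[2-3] = +4816.2647 N (tension)
  F[2-4] = +981.6706 N (tension)
  F[3-4] = -6496.2467 N (compression)
  F[3-5] = +4587.6706 N (tension)
  F[4-5] = -1458.9146 N (compression)
  Rx@0 = -4862.9900 N
  Ry@0 = -4622.7543 N
  Ry@4 = +7758.0943 N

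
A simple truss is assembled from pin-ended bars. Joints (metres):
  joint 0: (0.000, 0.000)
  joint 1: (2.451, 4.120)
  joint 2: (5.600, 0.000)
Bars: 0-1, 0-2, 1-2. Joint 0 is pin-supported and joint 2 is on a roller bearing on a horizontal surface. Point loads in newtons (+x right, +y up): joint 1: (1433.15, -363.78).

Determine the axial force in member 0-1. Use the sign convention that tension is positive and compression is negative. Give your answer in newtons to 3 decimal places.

988.839

N=3 nodes, M=3 members, R=3 reactions → 2N=6, M+R=6
member 0 (0-1): L=4.7939, (cx,cy)=(0.5113,0.8594)
member 1 (0-2): L=5.6000, (cx,cy)=(1.0000,0.0000)
member 2 (1-2): L=5.1856, (cx,cy)=(0.6073,-0.7945)
solve A·x = −loads:
  F[0-1] = +988.8392 N (tension)
  F[0-2] = +927.5851 N (tension)
  F[1-2] = -1527.5004 N (compression)
  Rx@0 = -1433.1500 N
  Ry@0 = -849.8276 N
  Ry@2 = +1213.6076 N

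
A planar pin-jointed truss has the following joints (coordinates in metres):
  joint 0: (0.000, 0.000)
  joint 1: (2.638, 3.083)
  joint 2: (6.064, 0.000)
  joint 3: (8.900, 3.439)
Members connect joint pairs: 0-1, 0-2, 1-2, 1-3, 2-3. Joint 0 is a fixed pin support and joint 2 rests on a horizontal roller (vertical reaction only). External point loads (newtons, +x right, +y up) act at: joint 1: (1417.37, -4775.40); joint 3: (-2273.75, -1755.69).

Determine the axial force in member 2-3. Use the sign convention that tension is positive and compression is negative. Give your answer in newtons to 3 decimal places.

N=4 nodes, M=5 members, R=3 reactions → 2N=8, M+R=8
member 0 (0-1): L=4.0576, (cx,cy)=(0.6501,0.7598)
member 1 (0-2): L=6.0640, (cx,cy)=(1.0000,0.0000)
member 2 (1-2): L=4.6089, (cx,cy)=(0.7433,-0.6689)
member 3 (1-3): L=6.2721, (cx,cy)=(0.9984,0.0568)
member 4 (2-3): L=4.4575, (cx,cy)=(0.6362,0.7715)
solve A·x = −loads:
  F[0-1] = -3218.8906 N (compression)
  F[0-2] = +1236.3549 N (tension)
  F[1-2] = -3556.3587 N (compression)
  F[1-3] = -867.9300 N (compression)
  F[2-3] = -2211.8226 N (compression)
  Rx@0 = +856.3800 N
  Ry@0 = +2445.7550 N
  Ry@2 = +4085.3350 N

-2211.823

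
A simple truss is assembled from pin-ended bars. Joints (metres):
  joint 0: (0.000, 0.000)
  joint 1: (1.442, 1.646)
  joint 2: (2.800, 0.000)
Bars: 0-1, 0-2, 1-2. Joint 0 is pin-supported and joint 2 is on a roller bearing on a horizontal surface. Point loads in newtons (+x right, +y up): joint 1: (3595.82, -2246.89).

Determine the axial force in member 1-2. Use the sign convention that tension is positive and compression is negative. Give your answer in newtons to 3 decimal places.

N=3 nodes, M=3 members, R=3 reactions → 2N=6, M+R=6
member 0 (0-1): L=2.1883, (cx,cy)=(0.6590,0.7522)
member 1 (0-2): L=2.8000, (cx,cy)=(1.0000,0.0000)
member 2 (1-2): L=2.1339, (cx,cy)=(0.6364,-0.7714)
solve A·x = −loads:
  F[0-1] = +1361.4913 N (tension)
  F[0-2] = +2698.6552 N (tension)
  F[1-2] = -4240.5223 N (compression)
  Rx@0 = -3595.8200 N
  Ry@0 = -1024.0868 N
  Ry@2 = +3270.9768 N

-4240.522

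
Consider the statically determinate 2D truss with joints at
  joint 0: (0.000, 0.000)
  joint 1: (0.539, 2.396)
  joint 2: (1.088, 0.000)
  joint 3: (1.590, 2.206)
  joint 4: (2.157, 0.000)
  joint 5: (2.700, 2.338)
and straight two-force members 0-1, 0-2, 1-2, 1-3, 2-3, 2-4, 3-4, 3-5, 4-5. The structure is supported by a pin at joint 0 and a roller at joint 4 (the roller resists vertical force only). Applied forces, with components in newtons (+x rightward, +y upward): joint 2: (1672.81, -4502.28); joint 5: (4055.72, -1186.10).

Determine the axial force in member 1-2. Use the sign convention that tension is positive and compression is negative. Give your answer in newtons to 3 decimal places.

-2743.581

N=6 nodes, M=9 members, R=3 reactions → 2N=12, M+R=12
member 0 (0-1): L=2.4559, (cx,cy)=(0.2195,0.9756)
member 1 (0-2): L=1.0880, (cx,cy)=(1.0000,0.0000)
member 2 (1-2): L=2.4581, (cx,cy)=(0.2233,-0.9747)
member 3 (1-3): L=1.0680, (cx,cy)=(0.9840,-0.1779)
member 4 (2-3): L=2.2624, (cx,cy)=(0.2219,0.9751)
member 5 (2-4): L=1.0690, (cx,cy)=(1.0000,0.0000)
member 6 (3-4): L=2.2777, (cx,cy)=(0.2489,-0.9685)
member 7 (3-5): L=1.1178, (cx,cy)=(0.9930,0.1181)
member 8 (4-5): L=2.4002, (cx,cy)=(0.2262,0.9741)
solve A·x = −loads:
  F[0-1] = +2524.8838 N (tension)
  F[0-2] = +5174.3851 N (tension)
  F[1-2] = -2743.5807 N (compression)
  F[1-3] = +1185.8219 N (tension)
  F[2-3] = +7360.0275 N (tension)
  F[2-4] = +1255.7070 N (tension)
  F[3-4] = -6645.0999 N (compression)
  F[3-5] = +4485.5964 N (tension)
  F[4-5] = -1761.4572 N (compression)
  Rx@0 = -5728.5300 N
  Ry@0 = -2463.3233 N
  Ry@4 = +8151.7033 N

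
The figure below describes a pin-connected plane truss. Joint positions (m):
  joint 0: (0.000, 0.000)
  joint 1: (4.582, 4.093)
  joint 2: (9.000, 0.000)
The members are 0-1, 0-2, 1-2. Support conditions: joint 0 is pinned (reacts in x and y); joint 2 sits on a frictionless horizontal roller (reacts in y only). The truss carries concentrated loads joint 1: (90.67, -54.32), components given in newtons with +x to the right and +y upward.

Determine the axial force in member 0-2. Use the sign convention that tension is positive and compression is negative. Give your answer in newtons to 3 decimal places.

N=3 nodes, M=3 members, R=3 reactions → 2N=6, M+R=6
member 0 (0-1): L=6.1439, (cx,cy)=(0.7458,0.6662)
member 1 (0-2): L=9.0000, (cx,cy)=(1.0000,0.0000)
member 2 (1-2): L=6.0226, (cx,cy)=(0.7336,-0.6796)
solve A·x = −loads:
  F[0-1] = +21.8700 N (tension)
  F[0-2] = +74.3597 N (tension)
  F[1-2] = -101.3664 N (compression)
  Rx@0 = -90.6700 N
  Ry@0 = -14.5696 N
  Ry@2 = +68.8896 N

74.360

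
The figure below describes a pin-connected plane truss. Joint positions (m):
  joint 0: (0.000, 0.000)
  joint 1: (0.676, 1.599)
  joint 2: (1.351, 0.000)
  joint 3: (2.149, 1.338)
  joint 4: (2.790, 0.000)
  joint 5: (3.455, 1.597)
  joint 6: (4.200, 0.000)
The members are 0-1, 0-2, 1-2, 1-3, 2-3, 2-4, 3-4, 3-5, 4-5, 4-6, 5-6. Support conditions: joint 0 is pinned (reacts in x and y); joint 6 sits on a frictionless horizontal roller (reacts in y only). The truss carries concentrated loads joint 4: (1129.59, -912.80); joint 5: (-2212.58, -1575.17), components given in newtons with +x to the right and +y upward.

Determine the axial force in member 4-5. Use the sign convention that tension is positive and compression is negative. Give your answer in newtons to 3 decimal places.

26.658

N=7 nodes, M=11 members, R=3 reactions → 2N=14, M+R=14
member 0 (0-1): L=1.7360, (cx,cy)=(0.3894,0.9211)
member 1 (0-2): L=1.3510, (cx,cy)=(1.0000,0.0000)
member 2 (1-2): L=1.7356, (cx,cy)=(0.3889,-0.9213)
member 3 (1-3): L=1.4959, (cx,cy)=(0.9847,-0.1745)
member 4 (2-3): L=1.5579, (cx,cy)=(0.5122,0.8588)
member 5 (2-4): L=1.4390, (cx,cy)=(1.0000,0.0000)
member 6 (3-4): L=1.4836, (cx,cy)=(0.4321,-0.9018)
member 7 (3-5): L=1.3314, (cx,cy)=(0.9809,0.1945)
member 8 (4-5): L=1.7299, (cx,cy)=(0.3844,0.9232)
member 9 (4-6): L=1.4100, (cx,cy)=(1.0000,0.0000)
member 10 (5-6): L=1.7622, (cx,cy)=(0.4228,-0.9062)
solve A·x = −loads:
  F[0-1] = -1549.4495 N (compression)
  F[0-2] = -479.6410 N (compression)
  F[1-2] = +1799.7641 N (tension)
  F[1-3] = -1323.5905 N (compression)
  F[2-3] = -1930.5850 N (compression)
  F[2-4] = +1209.2001 N (tension)
  F[3-4] = +984.8554 N (tension)
  F[3-5] = -2770.6254 N (compression)
  F[4-5] = +26.6576 N (tension)
  F[4-6] = +494.8711 N (tension)
  F[5-6] = -1170.5689 N (compression)
  Rx@0 = +1082.9900 N
  Ry@0 = +1427.1524 N
  Ry@6 = +1060.8176 N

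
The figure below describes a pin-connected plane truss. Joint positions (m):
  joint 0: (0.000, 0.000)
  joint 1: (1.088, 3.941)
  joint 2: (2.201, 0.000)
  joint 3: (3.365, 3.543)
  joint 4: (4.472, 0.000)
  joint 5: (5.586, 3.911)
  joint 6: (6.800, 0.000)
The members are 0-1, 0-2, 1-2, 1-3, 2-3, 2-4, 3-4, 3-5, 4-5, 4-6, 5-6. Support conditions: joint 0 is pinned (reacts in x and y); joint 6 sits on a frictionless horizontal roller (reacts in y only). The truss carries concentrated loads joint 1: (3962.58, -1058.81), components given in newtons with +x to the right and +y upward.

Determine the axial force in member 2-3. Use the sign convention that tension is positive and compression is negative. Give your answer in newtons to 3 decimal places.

N=7 nodes, M=11 members, R=3 reactions → 2N=14, M+R=14
member 0 (0-1): L=4.0884, (cx,cy)=(0.2661,0.9639)
member 1 (0-2): L=2.2010, (cx,cy)=(1.0000,0.0000)
member 2 (1-2): L=4.0951, (cx,cy)=(0.2718,-0.9624)
member 3 (1-3): L=2.3115, (cx,cy)=(0.9851,-0.1722)
member 4 (2-3): L=3.7293, (cx,cy)=(0.3121,0.9500)
member 5 (2-4): L=2.2710, (cx,cy)=(1.0000,0.0000)
member 6 (3-4): L=3.7119, (cx,cy)=(0.2982,-0.9545)
member 7 (3-5): L=2.2513, (cx,cy)=(0.9865,0.1635)
member 8 (4-5): L=4.0666, (cx,cy)=(0.2739,0.9617)
member 9 (4-6): L=2.3280, (cx,cy)=(1.0000,0.0000)
member 10 (5-6): L=4.0951, (cx,cy)=(0.2965,-0.9550)
solve A·x = −loads:
  F[0-1] = +1459.7867 N (tension)
  F[0-2] = +3574.1058 N (tension)
  F[1-2] = -2012.6033 N (compression)
  F[1-3] = -3073.0048 N (compression)
  F[2-3] = +2038.6941 N (tension)
  F[2-4] = +2390.7889 N (tension)
  F[3-4] = -2850.9481 N (compression)
  F[3-5] = -1561.5572 N (compression)
  F[4-5] = +2829.4507 N (tension)
  F[4-6] = +765.4494 N (tension)
  F[5-6] = -2582.0265 N (compression)
  Rx@0 = -3962.5800 N
  Ry@0 = -1407.1478 N
  Ry@6 = +2465.9578 N

2038.694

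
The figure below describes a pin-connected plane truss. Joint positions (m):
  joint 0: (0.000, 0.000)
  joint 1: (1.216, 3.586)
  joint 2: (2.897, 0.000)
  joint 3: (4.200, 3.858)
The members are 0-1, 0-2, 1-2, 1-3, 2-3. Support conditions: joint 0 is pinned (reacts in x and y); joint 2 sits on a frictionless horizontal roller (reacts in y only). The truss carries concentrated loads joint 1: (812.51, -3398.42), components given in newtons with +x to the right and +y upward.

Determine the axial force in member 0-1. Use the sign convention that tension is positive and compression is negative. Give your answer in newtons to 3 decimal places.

-1020.239

N=4 nodes, M=5 members, R=3 reactions → 2N=8, M+R=8
member 0 (0-1): L=3.7866, (cx,cy)=(0.3211,0.9470)
member 1 (0-2): L=2.8970, (cx,cy)=(1.0000,0.0000)
member 2 (1-2): L=3.9604, (cx,cy)=(0.4244,-0.9055)
member 3 (1-3): L=2.9964, (cx,cy)=(0.9959,0.0908)
member 4 (2-3): L=4.0721, (cx,cy)=(0.3200,0.9474)
solve A·x = −loads:
  F[0-1] = -1020.2394 N (compression)
  F[0-2] = +1140.1452 N (tension)
  F[1-2] = -2686.1910 N (compression)
  F[1-3] = -0.0000 N (compression)
  F[2-3] = +0.0000 N (tension)
  Rx@0 = -812.5100 N
  Ry@0 = +966.2006 N
  Ry@2 = +2432.2194 N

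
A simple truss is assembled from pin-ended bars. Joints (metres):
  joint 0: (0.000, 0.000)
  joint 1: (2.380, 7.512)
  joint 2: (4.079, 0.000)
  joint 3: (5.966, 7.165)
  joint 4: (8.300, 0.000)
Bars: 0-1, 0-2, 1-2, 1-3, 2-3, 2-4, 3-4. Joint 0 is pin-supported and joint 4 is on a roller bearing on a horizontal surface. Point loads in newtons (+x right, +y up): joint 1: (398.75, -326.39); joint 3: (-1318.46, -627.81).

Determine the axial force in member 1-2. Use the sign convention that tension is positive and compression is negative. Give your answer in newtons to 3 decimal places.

980.262

N=5 nodes, M=7 members, R=3 reactions → 2N=10, M+R=10
member 0 (0-1): L=7.8800, (cx,cy)=(0.3020,0.9533)
member 1 (0-2): L=4.0790, (cx,cy)=(1.0000,0.0000)
member 2 (1-2): L=7.7017, (cx,cy)=(0.2206,-0.9754)
member 3 (1-3): L=3.6027, (cx,cy)=(0.9954,-0.0963)
member 4 (2-3): L=7.4093, (cx,cy)=(0.2547,0.9670)
member 5 (2-4): L=4.2210, (cx,cy)=(1.0000,0.0000)
member 6 (3-4): L=7.5356, (cx,cy)=(0.3097,-0.9508)
solve A·x = −loads:
  F[0-1] = -1244.7453 N (compression)
  F[0-2] = -543.7595 N (compression)
  F[1-2] = +980.2620 N (tension)
  F[1-3] = -995.5745 N (compression)
  F[2-3] = -988.7150 N (compression)
  F[2-4] = -75.7088 N (compression)
  F[3-4] = +244.4339 N (tension)
  Rx@0 = +919.7100 N
  Ry@0 = +1186.6136 N
  Ry@4 = -232.4136 N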